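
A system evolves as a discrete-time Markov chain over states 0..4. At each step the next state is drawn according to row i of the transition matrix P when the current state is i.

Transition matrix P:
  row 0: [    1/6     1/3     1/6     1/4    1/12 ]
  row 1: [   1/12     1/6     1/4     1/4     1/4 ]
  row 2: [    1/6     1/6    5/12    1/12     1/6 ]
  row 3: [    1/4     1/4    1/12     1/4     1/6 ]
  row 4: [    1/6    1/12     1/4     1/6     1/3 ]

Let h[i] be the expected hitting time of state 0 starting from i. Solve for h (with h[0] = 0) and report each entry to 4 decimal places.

h = [0.0000, 6.4230, 6.0228, 5.4605, 5.9266]

First-step conditioning: h[0] = 0; for i ≠ 0, h[i] = 1 + Σ_k P[i][k]·h[k].
  h[1] = 1 + 1/6·h[1] + 1/4·h[2] + 1/4·h[3] + 1/4·h[4]
  h[2] = 1 + 1/6·h[1] + 5/12·h[2] + 1/12·h[3] + 1/6·h[4]
  h[3] = 1 + 1/4·h[1] + 1/12·h[2] + 1/4·h[3] + 1/6·h[4]
  h[4] = 1 + 1/12·h[1] + 1/4·h[2] + 1/6·h[3] + 1/3·h[4]
Solving the 4×4 linear system over states ≠ 0 gives exactly h = [0, 15216/2369, 14268/2369, 12936/2369, 14040/2369] (h[0] = 0 is the target).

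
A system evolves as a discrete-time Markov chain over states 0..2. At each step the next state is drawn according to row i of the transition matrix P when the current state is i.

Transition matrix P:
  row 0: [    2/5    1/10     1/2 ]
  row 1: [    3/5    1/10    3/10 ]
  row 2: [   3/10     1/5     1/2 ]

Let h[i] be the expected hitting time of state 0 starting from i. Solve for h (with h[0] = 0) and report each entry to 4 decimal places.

h = [0.0000, 2.0513, 2.8205]

First-step conditioning: h[0] = 0; for i ≠ 0, h[i] = 1 + Σ_k P[i][k]·h[k].
  h[1] = 1 + 1/10·h[1] + 3/10·h[2]
  h[2] = 1 + 1/5·h[1] + 1/2·h[2]
Solving the 2×2 linear system over states ≠ 0 gives exactly h = [0, 80/39, 110/39] (h[0] = 0 is the target).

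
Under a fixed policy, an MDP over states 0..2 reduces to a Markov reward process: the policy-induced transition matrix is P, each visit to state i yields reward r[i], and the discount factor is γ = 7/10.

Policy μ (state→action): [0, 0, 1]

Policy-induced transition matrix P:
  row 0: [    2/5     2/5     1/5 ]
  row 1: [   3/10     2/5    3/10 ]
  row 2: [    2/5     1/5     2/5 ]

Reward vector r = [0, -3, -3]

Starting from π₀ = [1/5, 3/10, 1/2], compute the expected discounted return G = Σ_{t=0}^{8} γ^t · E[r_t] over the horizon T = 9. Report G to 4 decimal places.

G = -6.5675

t=0: π = [0.2000, 0.3000, 0.5000], E[r] = -2.4000, γ^t·E[r] = -2.400000, running G = -2.400000
t=1: π = [0.3700, 0.3000, 0.3300], E[r] = -1.8900, γ^t·E[r] = -1.323000, running G = -3.723000
t=2: π = [0.3700, 0.3340, 0.2960], E[r] = -1.8900, γ^t·E[r] = -0.926100, running G = -4.649100
t=3: π = [0.3666, 0.3408, 0.2926], E[r] = -1.9002, γ^t·E[r] = -0.651769, running G = -5.300869
t=4: π = [0.3659, 0.3415, 0.2926], E[r] = -1.9022, γ^t·E[r] = -0.456728, running G = -5.757596
t=5: π = [0.3659, 0.3415, 0.2927], E[r] = -1.9024, γ^t·E[r] = -0.319744, running G = -6.077340
t=6: π = [0.3659, 0.3415, 0.2927], E[r] = -1.9024, γ^t·E[r] = -0.223821, running G = -6.301161
t=7: π = [0.3659, 0.3415, 0.2927], E[r] = -1.9024, γ^t·E[r] = -0.156674, running G = -6.457835
t=8: π = [0.3659, 0.3415, 0.2927], E[r] = -1.9024, γ^t·E[r] = -0.109672, running G = -6.567507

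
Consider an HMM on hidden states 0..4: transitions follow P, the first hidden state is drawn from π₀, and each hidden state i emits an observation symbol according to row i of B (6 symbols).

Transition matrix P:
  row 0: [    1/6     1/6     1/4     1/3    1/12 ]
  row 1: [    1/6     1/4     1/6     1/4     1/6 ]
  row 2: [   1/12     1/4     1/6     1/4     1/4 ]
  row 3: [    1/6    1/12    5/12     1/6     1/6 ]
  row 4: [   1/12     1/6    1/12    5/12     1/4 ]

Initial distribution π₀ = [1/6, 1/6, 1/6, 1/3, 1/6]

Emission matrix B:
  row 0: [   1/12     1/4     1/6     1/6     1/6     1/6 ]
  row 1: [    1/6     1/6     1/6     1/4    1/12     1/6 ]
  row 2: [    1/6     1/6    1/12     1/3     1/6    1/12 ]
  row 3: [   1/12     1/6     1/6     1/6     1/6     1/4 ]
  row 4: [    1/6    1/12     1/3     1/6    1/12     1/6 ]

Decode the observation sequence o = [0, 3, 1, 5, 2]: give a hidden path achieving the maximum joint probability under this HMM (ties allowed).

t=0: δ = [1.389e-02, 2.778e-02, 2.778e-02, 2.778e-02, 2.778e-02]  (obs o_0=0)
t=1: δ = [7.716e-04, 1.736e-03, 3.858e-03, 1.929e-03, 1.157e-03]  ψ = [1, 1, 3, 4, 2]  (obs o_1=3)
t=2: δ = [8.038e-05, 1.608e-04, 1.340e-04, 1.608e-04, 8.038e-05]  ψ = [2, 2, 3, 2, 2]  (obs o_2=1)
t=3: δ = [4.465e-06, 6.698e-06, 5.582e-06, 1.005e-05, 5.582e-06]  ψ = [1, 1, 3, 1, 2]  (obs o_3=5)
t=4: δ = [2.791e-07, 2.791e-07, 3.489e-07, 3.876e-07, 5.582e-07]  ψ = [3, 1, 3, 4, 3]  (obs o_4=2)
backtrack: best end state = 4; path = [3, 2, 1, 3, 4]

path = [3, 2, 1, 3, 4]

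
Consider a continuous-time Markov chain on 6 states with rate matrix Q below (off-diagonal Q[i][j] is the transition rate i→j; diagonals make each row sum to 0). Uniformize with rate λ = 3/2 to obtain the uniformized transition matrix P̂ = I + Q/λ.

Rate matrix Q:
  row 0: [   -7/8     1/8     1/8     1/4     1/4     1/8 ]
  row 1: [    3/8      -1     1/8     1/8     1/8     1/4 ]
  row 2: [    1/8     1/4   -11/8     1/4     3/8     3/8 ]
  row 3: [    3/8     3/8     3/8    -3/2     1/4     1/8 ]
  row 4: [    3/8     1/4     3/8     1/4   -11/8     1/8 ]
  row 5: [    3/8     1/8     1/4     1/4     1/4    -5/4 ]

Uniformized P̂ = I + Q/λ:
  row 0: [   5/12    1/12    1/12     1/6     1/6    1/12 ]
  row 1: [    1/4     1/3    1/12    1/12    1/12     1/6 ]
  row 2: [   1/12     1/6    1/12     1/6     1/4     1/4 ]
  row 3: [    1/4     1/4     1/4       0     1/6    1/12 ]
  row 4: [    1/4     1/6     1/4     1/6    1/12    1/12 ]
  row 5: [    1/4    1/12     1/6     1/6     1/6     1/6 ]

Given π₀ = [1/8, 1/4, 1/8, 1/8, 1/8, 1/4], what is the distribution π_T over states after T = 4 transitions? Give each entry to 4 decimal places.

π = [0.2716, 0.1727, 0.1413, 0.1305, 0.1514, 0.1324]

t=0: π = [0.1250, 0.2500, 0.1250, 0.1250, 0.1250, 0.2500]
t=1: π = [0.2500, 0.1875, 0.1458, 0.1250, 0.1458, 0.1458]
t=2: π = [0.2674, 0.1753, 0.1406, 0.1302, 0.1510, 0.1354]
t=3: π = [0.2711, 0.1732, 0.1415, 0.1304, 0.1512, 0.1327]
t=4: π = [0.2716, 0.1727, 0.1413, 0.1305, 0.1514, 0.1324]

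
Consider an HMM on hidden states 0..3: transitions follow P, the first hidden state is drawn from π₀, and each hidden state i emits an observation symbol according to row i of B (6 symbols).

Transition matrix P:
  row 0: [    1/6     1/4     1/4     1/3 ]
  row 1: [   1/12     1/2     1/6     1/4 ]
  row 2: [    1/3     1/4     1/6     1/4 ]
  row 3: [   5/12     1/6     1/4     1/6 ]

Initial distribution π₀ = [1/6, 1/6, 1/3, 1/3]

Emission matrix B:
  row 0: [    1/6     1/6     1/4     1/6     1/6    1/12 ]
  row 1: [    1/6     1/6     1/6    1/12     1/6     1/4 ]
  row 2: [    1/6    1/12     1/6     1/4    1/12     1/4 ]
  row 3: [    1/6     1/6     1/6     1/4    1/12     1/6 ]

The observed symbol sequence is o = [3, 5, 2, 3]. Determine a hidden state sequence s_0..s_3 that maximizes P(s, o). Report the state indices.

path = [3, 2, 0, 3]

t=0: δ = [2.778e-02, 1.389e-02, 8.333e-02, 8.333e-02]  (obs o_0=3)
t=1: δ = [2.894e-03, 5.208e-03, 5.208e-03, 3.472e-03]  ψ = [3, 2, 3, 2]  (obs o_1=5)
t=2: δ = [4.340e-04, 4.340e-04, 1.447e-04, 2.170e-04]  ψ = [2, 1, 1, 1]  (obs o_2=2)
t=3: δ = [1.507e-05, 1.808e-05, 2.713e-05, 3.617e-05]  ψ = [3, 1, 0, 0]  (obs o_3=3)
backtrack: best end state = 3; path = [3, 2, 0, 3]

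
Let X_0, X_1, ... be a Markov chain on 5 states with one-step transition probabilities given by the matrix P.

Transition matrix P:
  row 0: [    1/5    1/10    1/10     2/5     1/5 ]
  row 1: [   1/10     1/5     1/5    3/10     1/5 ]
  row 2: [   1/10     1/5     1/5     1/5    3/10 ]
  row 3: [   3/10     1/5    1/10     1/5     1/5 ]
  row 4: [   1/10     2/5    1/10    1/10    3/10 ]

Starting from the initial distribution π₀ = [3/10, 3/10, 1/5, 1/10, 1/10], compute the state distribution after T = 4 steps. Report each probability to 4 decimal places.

π = [0.1629, 0.2312, 0.1367, 0.2318, 0.2374]

t=0: π = [0.3000, 0.3000, 0.2000, 0.1000, 0.1000]
t=1: π = [0.1500, 0.1900, 0.1500, 0.2800, 0.2300]
t=2: π = [0.1710, 0.2310, 0.1340, 0.2260, 0.2380]
t=3: π = [0.1623, 0.2305, 0.1365, 0.2335, 0.2372]
t=4: π = [0.1629, 0.2312, 0.1367, 0.2318, 0.2374]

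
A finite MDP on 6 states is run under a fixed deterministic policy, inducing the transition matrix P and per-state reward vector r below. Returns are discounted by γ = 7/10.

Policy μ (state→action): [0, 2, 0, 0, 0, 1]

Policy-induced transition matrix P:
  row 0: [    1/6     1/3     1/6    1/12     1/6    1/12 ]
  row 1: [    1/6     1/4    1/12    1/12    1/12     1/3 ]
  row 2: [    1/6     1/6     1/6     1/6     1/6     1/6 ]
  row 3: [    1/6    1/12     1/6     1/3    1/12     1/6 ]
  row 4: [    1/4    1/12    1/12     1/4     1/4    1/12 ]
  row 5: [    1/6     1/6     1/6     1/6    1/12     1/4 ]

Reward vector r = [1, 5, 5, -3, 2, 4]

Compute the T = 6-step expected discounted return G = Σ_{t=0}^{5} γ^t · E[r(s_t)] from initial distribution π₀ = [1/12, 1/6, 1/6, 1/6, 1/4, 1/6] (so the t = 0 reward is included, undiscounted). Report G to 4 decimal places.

G = 6.6863

t=0: π = [0.0833, 0.1667, 0.1667, 0.1667, 0.2500, 0.1667], E[r] = 2.4167, γ^t·E[r] = 2.416667, running G = 2.416667
t=1: π = [0.1875, 0.1597, 0.1319, 0.1944, 0.1458, 0.1806], E[r] = 2.0764, γ^t·E[r] = 1.453472, running G = 3.870139
t=2: π = [0.1788, 0.1829, 0.1412, 0.1823, 0.1343, 0.1806], E[r] = 2.2431, γ^t·E[r] = 1.099097, running G = 4.969236
t=3: π = [0.1779, 0.1853, 0.1402, 0.1781, 0.1324, 0.1861], E[r] = 2.2806, γ^t·E[r] = 0.782237, running G = 5.751473
t=4: π = [0.1777, 0.1859, 0.1402, 0.1771, 0.1319, 0.1872], E[r] = 2.2894, γ^t·E[r] = 0.549675, running G = 6.301149
t=5: π = [0.1777, 0.1860, 0.1402, 0.1769, 0.1318, 0.1874], E[r] = 2.2915, γ^t·E[r] = 0.385125, running G = 6.686274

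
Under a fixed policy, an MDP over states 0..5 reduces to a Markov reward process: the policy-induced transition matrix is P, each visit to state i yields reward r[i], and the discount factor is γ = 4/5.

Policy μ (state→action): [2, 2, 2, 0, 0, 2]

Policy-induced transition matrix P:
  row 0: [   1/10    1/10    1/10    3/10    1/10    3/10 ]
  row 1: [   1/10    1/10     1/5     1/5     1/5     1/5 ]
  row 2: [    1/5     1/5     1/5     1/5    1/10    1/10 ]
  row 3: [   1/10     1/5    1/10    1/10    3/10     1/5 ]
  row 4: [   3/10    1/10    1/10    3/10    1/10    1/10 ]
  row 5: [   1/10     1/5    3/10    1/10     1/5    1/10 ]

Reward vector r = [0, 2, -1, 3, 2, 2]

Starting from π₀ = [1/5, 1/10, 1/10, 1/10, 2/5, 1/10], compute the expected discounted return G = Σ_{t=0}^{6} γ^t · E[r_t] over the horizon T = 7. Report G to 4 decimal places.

G = 5.5820

t=0: π = [0.2000, 0.1000, 0.1000, 0.1000, 0.4000, 0.1000], E[r] = 1.4000, γ^t·E[r] = 1.400000, running G = 1.400000
t=1: π = [0.1900, 0.1300, 0.1400, 0.2400, 0.1400, 0.1600], E[r] = 1.4400, γ^t·E[r] = 1.152000, running G = 2.552000
t=2: π = [0.1420, 0.1540, 0.1590, 0.1930, 0.1770, 0.1750], E[r] = 1.4320, γ^t·E[r] = 0.916480, running G = 3.468480
t=3: π = [0.1513, 0.1527, 0.1663, 0.1951, 0.1715, 0.1631], E[r] = 1.3936, γ^t·E[r] = 0.713523, running G = 4.182003
t=4: π = [0.1509, 0.1525, 0.1645, 0.1965, 0.1706, 0.1650], E[r] = 1.4010, γ^t·E[r] = 0.573866, running G = 4.755869
t=5: π = [0.1506, 0.1526, 0.1647, 0.1960, 0.1710, 0.1651], E[r] = 1.4007, γ^t·E[r] = 0.458996, running G = 5.214865
t=6: π = [0.1507, 0.1526, 0.1647, 0.1961, 0.1710, 0.1650], E[r] = 1.4005, γ^t·E[r] = 0.367122, running G = 5.581987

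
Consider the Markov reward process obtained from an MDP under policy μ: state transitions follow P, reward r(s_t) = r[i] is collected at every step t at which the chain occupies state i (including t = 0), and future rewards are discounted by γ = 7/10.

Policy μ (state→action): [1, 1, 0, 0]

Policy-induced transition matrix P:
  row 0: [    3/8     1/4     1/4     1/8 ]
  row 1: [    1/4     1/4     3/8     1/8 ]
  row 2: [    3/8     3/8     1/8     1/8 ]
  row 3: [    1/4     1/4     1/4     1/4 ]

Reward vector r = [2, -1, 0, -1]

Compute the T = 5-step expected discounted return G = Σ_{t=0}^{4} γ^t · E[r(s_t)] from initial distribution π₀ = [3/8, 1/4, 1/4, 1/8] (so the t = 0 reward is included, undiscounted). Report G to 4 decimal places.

G = 0.7752

t=0: π = [0.3750, 0.2500, 0.2500, 0.1250], E[r] = 0.3750, γ^t·E[r] = 0.375000, running G = 0.375000
t=1: π = [0.3281, 0.2813, 0.2500, 0.1406], E[r] = 0.2344, γ^t·E[r] = 0.164063, running G = 0.539063
t=2: π = [0.3223, 0.2813, 0.2539, 0.1426], E[r] = 0.2207, γ^t·E[r] = 0.108145, running G = 0.647207
t=3: π = [0.3220, 0.2817, 0.2534, 0.1428], E[r] = 0.2195, γ^t·E[r] = 0.075282, running G = 0.722490
t=4: π = [0.3219, 0.2817, 0.2535, 0.1429], E[r] = 0.2193, γ^t·E[r] = 0.052661, running G = 0.775151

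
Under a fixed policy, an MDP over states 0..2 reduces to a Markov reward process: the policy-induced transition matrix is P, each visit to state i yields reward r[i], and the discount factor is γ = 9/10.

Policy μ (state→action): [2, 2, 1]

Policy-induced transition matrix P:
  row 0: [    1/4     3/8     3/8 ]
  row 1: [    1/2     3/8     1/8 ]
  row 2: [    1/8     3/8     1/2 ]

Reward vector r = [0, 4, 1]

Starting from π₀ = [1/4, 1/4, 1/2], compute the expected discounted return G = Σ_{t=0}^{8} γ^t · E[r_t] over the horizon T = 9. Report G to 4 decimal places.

t=0: π = [0.2500, 0.2500, 0.5000], E[r] = 1.5000, γ^t·E[r] = 1.500000, running G = 1.500000
t=1: π = [0.2500, 0.3750, 0.3750], E[r] = 1.8750, γ^t·E[r] = 1.687500, running G = 3.187500
t=2: π = [0.2969, 0.3750, 0.3281], E[r] = 1.8281, γ^t·E[r] = 1.480781, running G = 4.668281
t=3: π = [0.3027, 0.3750, 0.3223], E[r] = 1.8223, γ^t·E[r] = 1.328432, running G = 5.996713
t=4: π = [0.3035, 0.3750, 0.3215], E[r] = 1.8215, γ^t·E[r] = 1.195108, running G = 7.191821
t=5: π = [0.3036, 0.3750, 0.3214], E[r] = 1.8214, γ^t·E[r] = 1.075543, running G = 8.267364
t=6: π = [0.3036, 0.3750, 0.3214], E[r] = 1.8214, γ^t·E[r] = 0.967983, running G = 9.235347
t=7: π = [0.3036, 0.3750, 0.3214], E[r] = 1.8214, γ^t·E[r] = 0.871184, running G = 10.106530
t=8: π = [0.3036, 0.3750, 0.3214], E[r] = 1.8214, γ^t·E[r] = 0.784065, running G = 10.890596

G = 10.8906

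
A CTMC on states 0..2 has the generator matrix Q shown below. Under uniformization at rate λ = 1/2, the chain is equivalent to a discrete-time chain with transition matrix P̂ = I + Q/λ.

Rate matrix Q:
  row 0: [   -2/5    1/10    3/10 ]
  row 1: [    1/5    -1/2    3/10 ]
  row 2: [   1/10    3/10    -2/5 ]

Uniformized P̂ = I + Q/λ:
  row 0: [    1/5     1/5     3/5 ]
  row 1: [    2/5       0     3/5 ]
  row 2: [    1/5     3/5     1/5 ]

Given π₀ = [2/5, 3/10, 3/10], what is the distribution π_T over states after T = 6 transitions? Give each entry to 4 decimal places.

t=0: π = [0.4000, 0.3000, 0.3000]
t=1: π = [0.2600, 0.2600, 0.4800]
t=2: π = [0.2520, 0.3400, 0.4080]
t=3: π = [0.2680, 0.2952, 0.4368]
t=4: π = [0.2590, 0.3157, 0.4253]
t=5: π = [0.2631, 0.3070, 0.4299]
t=6: π = [0.2614, 0.3106, 0.4280]

π = [0.2614, 0.3106, 0.4280]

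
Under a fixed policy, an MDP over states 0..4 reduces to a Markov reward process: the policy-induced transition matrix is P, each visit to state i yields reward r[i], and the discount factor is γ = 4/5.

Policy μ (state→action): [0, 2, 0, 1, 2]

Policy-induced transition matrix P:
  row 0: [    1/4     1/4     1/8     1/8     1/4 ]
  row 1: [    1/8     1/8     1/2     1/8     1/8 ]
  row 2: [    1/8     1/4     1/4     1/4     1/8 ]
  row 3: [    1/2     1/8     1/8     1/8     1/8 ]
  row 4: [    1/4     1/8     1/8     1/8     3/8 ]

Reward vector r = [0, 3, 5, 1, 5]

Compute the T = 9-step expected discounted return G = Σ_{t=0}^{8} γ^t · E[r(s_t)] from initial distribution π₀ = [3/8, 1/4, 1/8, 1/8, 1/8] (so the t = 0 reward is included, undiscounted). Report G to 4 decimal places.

G = 11.6204

t=0: π = [0.3750, 0.2500, 0.1250, 0.1250, 0.1250], E[r] = 2.1250, γ^t·E[r] = 2.125000, running G = 2.125000
t=1: π = [0.2344, 0.1875, 0.2344, 0.1406, 0.2031], E[r] = 2.8906, γ^t·E[r] = 2.312500, running G = 4.437500
t=2: π = [0.2324, 0.1836, 0.2246, 0.1543, 0.2051], E[r] = 2.8535, γ^t·E[r] = 1.826250, running G = 6.263750
t=3: π = [0.2375, 0.1821, 0.2219, 0.1531, 0.2053], E[r] = 2.8357, γ^t·E[r] = 1.451875, running G = 7.715625
t=4: π = [0.2378, 0.1824, 0.2210, 0.1527, 0.2060], E[r] = 2.8354, γ^t·E[r] = 1.161363, running G = 8.876988
t=5: π = [0.2378, 0.1824, 0.2210, 0.1526, 0.2062], E[r] = 2.8360, γ^t·E[r] = 0.929309, running G = 9.806296
t=6: π = [0.2377, 0.1823, 0.2210, 0.1526, 0.2063], E[r] = 2.8361, γ^t·E[r] = 0.743470, running G = 10.549766
t=7: π = [0.2377, 0.1823, 0.2210, 0.1526, 0.2063], E[r] = 2.8361, γ^t·E[r] = 0.594778, running G = 11.144544
t=8: π = [0.2377, 0.1823, 0.2210, 0.1526, 0.2063], E[r] = 2.8361, γ^t·E[r] = 0.475822, running G = 11.620366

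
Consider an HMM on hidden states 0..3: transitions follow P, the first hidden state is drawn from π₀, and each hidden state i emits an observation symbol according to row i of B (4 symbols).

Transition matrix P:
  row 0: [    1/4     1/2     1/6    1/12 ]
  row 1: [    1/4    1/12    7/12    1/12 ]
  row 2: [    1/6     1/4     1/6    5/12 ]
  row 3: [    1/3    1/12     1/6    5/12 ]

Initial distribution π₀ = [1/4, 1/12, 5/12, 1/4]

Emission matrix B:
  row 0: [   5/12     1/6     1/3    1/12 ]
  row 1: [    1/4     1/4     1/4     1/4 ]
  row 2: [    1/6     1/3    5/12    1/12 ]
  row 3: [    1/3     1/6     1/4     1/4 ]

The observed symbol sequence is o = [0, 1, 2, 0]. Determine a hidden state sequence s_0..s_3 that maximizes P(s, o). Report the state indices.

path = [0, 1, 2, 3]

t=0: δ = [1.042e-01, 2.083e-02, 6.944e-02, 8.333e-02]  (obs o_0=0)
t=1: δ = [4.630e-03, 1.302e-02, 5.787e-03, 5.787e-03]  ψ = [3, 0, 0, 3]  (obs o_1=1)
t=2: δ = [1.085e-03, 5.787e-04, 3.165e-03, 6.028e-04]  ψ = [1, 0, 1, 2]  (obs o_2=2)
t=3: δ = [2.198e-04, 1.978e-04, 8.791e-05, 4.396e-04]  ψ = [2, 2, 2, 2]  (obs o_3=0)
backtrack: best end state = 3; path = [0, 1, 2, 3]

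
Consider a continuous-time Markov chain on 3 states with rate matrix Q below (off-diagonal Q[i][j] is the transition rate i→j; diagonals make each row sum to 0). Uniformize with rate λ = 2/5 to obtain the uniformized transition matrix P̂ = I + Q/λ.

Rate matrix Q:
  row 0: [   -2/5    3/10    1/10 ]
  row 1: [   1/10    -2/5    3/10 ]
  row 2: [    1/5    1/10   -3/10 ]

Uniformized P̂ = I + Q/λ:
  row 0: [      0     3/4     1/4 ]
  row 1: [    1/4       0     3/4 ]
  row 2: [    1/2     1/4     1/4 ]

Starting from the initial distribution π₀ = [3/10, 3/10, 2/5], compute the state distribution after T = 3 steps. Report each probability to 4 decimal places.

t=0: π = [0.3000, 0.3000, 0.4000]
t=1: π = [0.2750, 0.3250, 0.4000]
t=2: π = [0.2813, 0.3063, 0.4125]
t=3: π = [0.2828, 0.3141, 0.4031]

π = [0.2828, 0.3141, 0.4031]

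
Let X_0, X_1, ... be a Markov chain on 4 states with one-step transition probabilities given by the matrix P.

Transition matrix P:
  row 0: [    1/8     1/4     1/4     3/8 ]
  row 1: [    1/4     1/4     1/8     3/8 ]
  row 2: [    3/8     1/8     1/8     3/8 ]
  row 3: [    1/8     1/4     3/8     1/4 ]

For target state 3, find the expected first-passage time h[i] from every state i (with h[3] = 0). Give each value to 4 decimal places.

First-step conditioning: h[3] = 0; for i ≠ 3, h[i] = 1 + Σ_k P[i][k]·h[k].
  h[0] = 1 + 1/8·h[0] + 1/4·h[1] + 1/4·h[2]
  h[1] = 1 + 1/4·h[0] + 1/4·h[1] + 1/8·h[2]
  h[2] = 1 + 3/8·h[0] + 1/8·h[1] + 1/8·h[2]
Solving the 3×3 linear system over states ≠ 3 gives exactly h = [8/3, 8/3, 8/3, 0] (h[3] = 0 is the target).

h = [2.6667, 2.6667, 2.6667, 0.0000]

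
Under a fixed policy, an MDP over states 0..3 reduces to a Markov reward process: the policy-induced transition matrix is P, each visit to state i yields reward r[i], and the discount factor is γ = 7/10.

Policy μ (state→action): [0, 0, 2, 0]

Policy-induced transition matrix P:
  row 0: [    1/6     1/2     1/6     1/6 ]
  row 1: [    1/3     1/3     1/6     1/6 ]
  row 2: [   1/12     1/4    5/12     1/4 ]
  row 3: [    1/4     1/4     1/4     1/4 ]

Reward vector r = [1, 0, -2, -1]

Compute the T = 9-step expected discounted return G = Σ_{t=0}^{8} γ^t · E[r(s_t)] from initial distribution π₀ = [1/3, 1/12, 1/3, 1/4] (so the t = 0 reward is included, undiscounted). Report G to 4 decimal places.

G = -1.7157

t=0: π = [0.3333, 0.0833, 0.3333, 0.2500], E[r] = -0.5833, γ^t·E[r] = -0.583333, running G = -0.583333
t=1: π = [0.1736, 0.3403, 0.2708, 0.2153], E[r] = -0.5833, γ^t·E[r] = -0.408333, running G = -0.991667
t=2: π = [0.2188, 0.3218, 0.2523, 0.2072], E[r] = -0.4931, γ^t·E[r] = -0.241597, running G = -1.233264
t=3: π = [0.2165, 0.3315, 0.2470, 0.2050], E[r] = -0.4824, γ^t·E[r] = -0.165479, running G = -1.398743
t=4: π = [0.2184, 0.3318, 0.2455, 0.2043], E[r] = -0.4769, γ^t·E[r] = -0.114508, running G = -1.513250
t=5: π = [0.2185, 0.3322, 0.2451, 0.2042], E[r] = -0.4758, γ^t·E[r] = -0.079961, running G = -1.593212
t=6: π = [0.2186, 0.3323, 0.2449, 0.2041], E[r] = -0.4754, γ^t·E[r] = -0.055926, running G = -1.649138
t=7: π = [0.2186, 0.3324, 0.2449, 0.2041], E[r] = -0.4753, γ^t·E[r] = -0.039140, running G = -1.688277
t=8: π = [0.2187, 0.3324, 0.2449, 0.2041], E[r] = -0.4752, γ^t·E[r] = -0.027396, running G = -1.715674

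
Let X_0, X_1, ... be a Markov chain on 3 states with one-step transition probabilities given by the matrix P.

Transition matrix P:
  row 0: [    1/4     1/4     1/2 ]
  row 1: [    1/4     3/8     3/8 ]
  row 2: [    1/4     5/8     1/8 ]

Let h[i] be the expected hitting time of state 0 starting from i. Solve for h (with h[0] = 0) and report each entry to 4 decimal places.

h = [0.0000, 4.0000, 4.0000]

First-step conditioning: h[0] = 0; for i ≠ 0, h[i] = 1 + Σ_k P[i][k]·h[k].
  h[1] = 1 + 3/8·h[1] + 3/8·h[2]
  h[2] = 1 + 5/8·h[1] + 1/8·h[2]
Solving the 2×2 linear system over states ≠ 0 gives exactly h = [0, 4, 4] (h[0] = 0 is the target).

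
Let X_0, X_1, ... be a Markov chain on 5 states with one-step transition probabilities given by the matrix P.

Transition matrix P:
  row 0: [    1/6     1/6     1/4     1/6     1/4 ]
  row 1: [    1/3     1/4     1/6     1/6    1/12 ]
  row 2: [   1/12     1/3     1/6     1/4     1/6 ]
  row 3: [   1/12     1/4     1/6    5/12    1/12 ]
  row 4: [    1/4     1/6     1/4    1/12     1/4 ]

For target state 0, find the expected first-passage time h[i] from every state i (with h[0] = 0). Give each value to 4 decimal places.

First-step conditioning: h[0] = 0; for i ≠ 0, h[i] = 1 + Σ_k P[i][k]·h[k].
  h[1] = 1 + 1/4·h[1] + 1/6·h[2] + 1/6·h[3] + 1/12·h[4]
  h[2] = 1 + 1/3·h[1] + 1/6·h[2] + 1/4·h[3] + 1/6·h[4]
  h[3] = 1 + 1/4·h[1] + 1/6·h[2] + 5/12·h[3] + 1/12·h[4]
  h[4] = 1 + 1/6·h[1] + 1/4·h[2] + 1/12·h[3] + 1/4·h[4]
Solving the 4×4 linear system over states ≠ 0 gives exactly h = [0, 9/2, 81/14, 6, 69/14] (h[0] = 0 is the target).

h = [0.0000, 4.5000, 5.7857, 6.0000, 4.9286]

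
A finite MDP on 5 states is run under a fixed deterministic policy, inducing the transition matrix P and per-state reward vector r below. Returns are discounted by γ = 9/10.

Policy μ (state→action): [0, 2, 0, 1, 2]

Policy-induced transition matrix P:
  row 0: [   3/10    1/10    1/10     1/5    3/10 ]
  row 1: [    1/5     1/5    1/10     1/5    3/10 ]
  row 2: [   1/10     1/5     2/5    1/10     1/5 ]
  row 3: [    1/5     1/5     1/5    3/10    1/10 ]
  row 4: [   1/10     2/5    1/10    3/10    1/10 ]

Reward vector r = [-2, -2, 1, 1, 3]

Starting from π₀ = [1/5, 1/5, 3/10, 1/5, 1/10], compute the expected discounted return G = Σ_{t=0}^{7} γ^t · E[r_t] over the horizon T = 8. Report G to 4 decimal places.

t=0: π = [0.2000, 0.2000, 0.3000, 0.2000, 0.1000], E[r] = 0.0000, γ^t·E[r] = 0.000000, running G = 0.000000
t=1: π = [0.1800, 0.2000, 0.2100, 0.2000, 0.2100], E[r] = 0.2800, γ^t·E[r] = 0.252000, running G = 0.252000
t=2: π = [0.1760, 0.2240, 0.1830, 0.2200, 0.1970], E[r] = 0.1940, γ^t·E[r] = 0.157140, running G = 0.409140
t=3: π = [0.1796, 0.2218, 0.1769, 0.2234, 0.1983], E[r] = 0.1924, γ^t·E[r] = 0.140260, running G = 0.549400
t=4: π = [0.1804, 0.2217, 0.1754, 0.2245, 0.1980], E[r] = 0.1895, γ^t·E[r] = 0.124344, running G = 0.673744
t=5: π = [0.1807, 0.2216, 0.1751, 0.2247, 0.1980], E[r] = 0.1892, γ^t·E[r] = 0.111703, running G = 0.785447
t=6: π = [0.1808, 0.2215, 0.1750, 0.2248, 0.1980], E[r] = 0.1890, γ^t·E[r] = 0.100467, running G = 0.885914
t=7: π = [0.1808, 0.2215, 0.1750, 0.2248, 0.1980], E[r] = 0.1890, γ^t·E[r] = 0.090410, running G = 0.976324

G = 0.9763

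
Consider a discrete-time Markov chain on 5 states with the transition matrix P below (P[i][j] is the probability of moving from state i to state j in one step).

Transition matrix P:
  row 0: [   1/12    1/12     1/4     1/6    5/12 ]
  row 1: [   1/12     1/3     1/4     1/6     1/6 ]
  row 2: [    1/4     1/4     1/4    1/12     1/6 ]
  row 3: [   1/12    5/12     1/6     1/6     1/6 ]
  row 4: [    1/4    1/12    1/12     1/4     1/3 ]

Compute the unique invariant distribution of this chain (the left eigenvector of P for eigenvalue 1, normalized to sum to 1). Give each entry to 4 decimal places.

Balance equations π_j = Σ_i π_i·P[i][j]:
  π_0 = 1/12·π_0 + 1/12·π_1 + 1/4·π_2 + 1/12·π_3 + 1/4·π_4
  π_1 = 1/12·π_0 + 1/3·π_1 + 1/4·π_2 + 5/12·π_3 + 1/12·π_4
  π_2 = 1/4·π_0 + 1/4·π_1 + 1/4·π_2 + 1/6·π_3 + 1/12·π_4
  π_3 = 1/6·π_0 + 1/6·π_1 + 1/12·π_2 + 1/6·π_3 + 1/4·π_4
  normalize: π_0 + π_1 + π_2 + π_3 + π_4 = 1
Solving the linear system gives exactly π = [1291/8226, 1895/8226, 1067/5484, 469/2742, 1355/5484].

π = [0.1569, 0.2304, 0.1946, 0.1710, 0.2471]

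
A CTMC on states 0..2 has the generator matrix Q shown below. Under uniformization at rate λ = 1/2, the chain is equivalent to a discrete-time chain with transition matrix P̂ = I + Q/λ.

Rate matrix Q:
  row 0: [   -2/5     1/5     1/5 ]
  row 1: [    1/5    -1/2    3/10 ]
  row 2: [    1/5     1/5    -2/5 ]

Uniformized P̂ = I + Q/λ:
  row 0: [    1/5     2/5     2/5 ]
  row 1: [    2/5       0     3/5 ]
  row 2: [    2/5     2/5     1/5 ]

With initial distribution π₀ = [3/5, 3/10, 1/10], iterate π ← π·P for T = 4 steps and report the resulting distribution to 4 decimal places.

t=0: π = [0.6000, 0.3000, 0.1000]
t=1: π = [0.2800, 0.2800, 0.4400]
t=2: π = [0.3440, 0.2880, 0.3680]
t=3: π = [0.3312, 0.2848, 0.3840]
t=4: π = [0.3338, 0.2861, 0.3802]

π = [0.3338, 0.2861, 0.3802]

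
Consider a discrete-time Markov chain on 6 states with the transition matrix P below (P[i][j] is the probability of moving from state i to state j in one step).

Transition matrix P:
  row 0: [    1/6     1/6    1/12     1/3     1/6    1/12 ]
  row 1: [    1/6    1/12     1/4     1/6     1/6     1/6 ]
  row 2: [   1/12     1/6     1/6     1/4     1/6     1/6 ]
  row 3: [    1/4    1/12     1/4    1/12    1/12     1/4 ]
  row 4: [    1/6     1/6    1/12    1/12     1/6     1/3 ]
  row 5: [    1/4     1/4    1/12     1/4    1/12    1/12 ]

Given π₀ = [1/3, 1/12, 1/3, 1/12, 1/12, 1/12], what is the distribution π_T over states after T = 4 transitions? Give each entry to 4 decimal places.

π = [0.1852, 0.1515, 0.1552, 0.1964, 0.1355, 0.1763]

t=0: π = [0.3333, 0.0833, 0.3333, 0.0833, 0.0833, 0.0833]
t=1: π = [0.1528, 0.1597, 0.1389, 0.2431, 0.1528, 0.1528]
t=2: π = [0.1881, 0.1458, 0.1620, 0.1834, 0.1337, 0.1869]
t=3: π = [0.1840, 0.1548, 0.1517, 0.2007, 0.1358, 0.1730]
t=4: π = [0.1852, 0.1515, 0.1552, 0.1964, 0.1355, 0.1763]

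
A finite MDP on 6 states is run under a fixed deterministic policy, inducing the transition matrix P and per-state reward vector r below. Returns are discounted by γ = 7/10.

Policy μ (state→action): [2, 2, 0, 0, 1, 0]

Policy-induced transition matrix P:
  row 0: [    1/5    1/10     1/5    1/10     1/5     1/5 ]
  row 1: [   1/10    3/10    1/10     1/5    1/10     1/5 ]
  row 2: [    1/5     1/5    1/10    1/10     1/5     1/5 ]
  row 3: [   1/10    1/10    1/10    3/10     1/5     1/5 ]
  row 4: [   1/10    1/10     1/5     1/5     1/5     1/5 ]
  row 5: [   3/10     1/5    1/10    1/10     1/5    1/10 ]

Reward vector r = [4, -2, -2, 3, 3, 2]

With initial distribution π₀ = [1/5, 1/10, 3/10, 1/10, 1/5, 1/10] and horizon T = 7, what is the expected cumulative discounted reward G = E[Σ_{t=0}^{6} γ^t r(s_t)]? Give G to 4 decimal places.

t=0: π = [0.2000, 0.1000, 0.3000, 0.1000, 0.2000, 0.1000], E[r] = 1.1000, γ^t·E[r] = 1.100000, running G = 1.100000
t=1: π = [0.1700, 0.1600, 0.1400, 0.1500, 0.1900, 0.1900], E[r] = 1.4800, γ^t·E[r] = 1.036000, running G = 2.136000
t=2: π = [0.1690, 0.1650, 0.1360, 0.1650, 0.1840, 0.1810], E[r] = 1.4830, γ^t·E[r] = 0.726670, running G = 2.862670
t=3: π = [0.1667, 0.1647, 0.1353, 0.1679, 0.1835, 0.1819], E[r] = 1.4848, γ^t·E[r] = 0.509286, running G = 3.371956
t=4: π = [0.1666, 0.1647, 0.1350, 0.1684, 0.1835, 0.1818], E[r] = 1.4864, γ^t·E[r] = 0.356877, running G = 3.728834
t=5: π = [0.1665, 0.1646, 0.1350, 0.1685, 0.1835, 0.1818], E[r] = 1.4866, γ^t·E[r] = 0.249848, running G = 3.978682
t=6: π = [0.1665, 0.1646, 0.1350, 0.1685, 0.1835, 0.1818], E[r] = 1.4866, γ^t·E[r] = 0.174902, running G = 4.153584

G = 4.1536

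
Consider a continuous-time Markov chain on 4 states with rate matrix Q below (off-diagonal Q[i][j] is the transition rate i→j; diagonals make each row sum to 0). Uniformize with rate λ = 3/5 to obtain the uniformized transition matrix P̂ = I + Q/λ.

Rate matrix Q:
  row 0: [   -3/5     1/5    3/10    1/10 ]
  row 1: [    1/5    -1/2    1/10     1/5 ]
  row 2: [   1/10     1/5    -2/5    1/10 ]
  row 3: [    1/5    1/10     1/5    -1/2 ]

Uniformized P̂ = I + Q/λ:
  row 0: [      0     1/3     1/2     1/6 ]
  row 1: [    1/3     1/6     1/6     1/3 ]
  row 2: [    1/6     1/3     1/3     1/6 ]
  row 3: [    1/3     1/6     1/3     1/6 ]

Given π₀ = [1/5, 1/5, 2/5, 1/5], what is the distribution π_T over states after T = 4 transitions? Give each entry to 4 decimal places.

t=0: π = [0.2000, 0.2000, 0.4000, 0.2000]
t=1: π = [0.2000, 0.2667, 0.3333, 0.2000]
t=2: π = [0.2111, 0.2556, 0.3222, 0.2111]
t=3: π = [0.2093, 0.2556, 0.3259, 0.2093]
t=4: π = [0.2093, 0.2559, 0.3256, 0.2093]

π = [0.2093, 0.2559, 0.3256, 0.2093]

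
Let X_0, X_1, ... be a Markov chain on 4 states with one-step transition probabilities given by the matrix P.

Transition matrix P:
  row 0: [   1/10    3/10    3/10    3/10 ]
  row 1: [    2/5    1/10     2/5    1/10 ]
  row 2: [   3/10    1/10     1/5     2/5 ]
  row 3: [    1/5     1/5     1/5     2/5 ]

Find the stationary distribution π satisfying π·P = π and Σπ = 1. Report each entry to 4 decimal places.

Balance equations π_j = Σ_i π_i·P[i][j]:
  π_0 = 1/10·π_0 + 2/5·π_1 + 3/10·π_2 + 1/5·π_3
  π_1 = 3/10·π_0 + 1/10·π_1 + 1/10·π_2 + 1/5·π_3
  π_2 = 3/10·π_0 + 2/5·π_1 + 1/5·π_2 + 1/5·π_3
  normalize: π_0 + π_1 + π_2 + π_3 = 1
Solving the linear system gives exactly π = [286/1201, 216/1201, 312/1201, 387/1201].

π = [0.2381, 0.1799, 0.2598, 0.3222]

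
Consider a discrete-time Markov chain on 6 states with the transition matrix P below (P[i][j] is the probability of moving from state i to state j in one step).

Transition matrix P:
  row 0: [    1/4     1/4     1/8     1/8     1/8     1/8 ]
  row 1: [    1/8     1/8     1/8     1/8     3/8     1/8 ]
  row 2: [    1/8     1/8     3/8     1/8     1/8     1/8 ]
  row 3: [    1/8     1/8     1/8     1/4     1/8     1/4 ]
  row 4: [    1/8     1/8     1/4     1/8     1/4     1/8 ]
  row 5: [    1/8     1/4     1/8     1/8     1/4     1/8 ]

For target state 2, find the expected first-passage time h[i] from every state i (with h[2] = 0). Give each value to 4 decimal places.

h = [6.5823, 6.3797, 0.0000, 6.5949, 5.6709, 6.4684]

First-step conditioning: h[2] = 0; for i ≠ 2, h[i] = 1 + Σ_k P[i][k]·h[k].
  h[0] = 1 + 1/4·h[0] + 1/4·h[1] + 1/8·h[3] + 1/8·h[4] + 1/8·h[5]
  h[1] = 1 + 1/8·h[0] + 1/8·h[1] + 1/8·h[3] + 3/8·h[4] + 1/8·h[5]
  h[3] = 1 + 1/8·h[0] + 1/8·h[1] + 1/4·h[3] + 1/8·h[4] + 1/4·h[5]
  h[4] = 1 + 1/8·h[0] + 1/8·h[1] + 1/8·h[3] + 1/4·h[4] + 1/8·h[5]
  h[5] = 1 + 1/8·h[0] + 1/4·h[1] + 1/8·h[3] + 1/4·h[4] + 1/8·h[5]
Solving the 5×5 linear system over states ≠ 2 gives exactly h = [520/79, 504/79, 0, 521/79, 448/79, 511/79] (h[2] = 0 is the target).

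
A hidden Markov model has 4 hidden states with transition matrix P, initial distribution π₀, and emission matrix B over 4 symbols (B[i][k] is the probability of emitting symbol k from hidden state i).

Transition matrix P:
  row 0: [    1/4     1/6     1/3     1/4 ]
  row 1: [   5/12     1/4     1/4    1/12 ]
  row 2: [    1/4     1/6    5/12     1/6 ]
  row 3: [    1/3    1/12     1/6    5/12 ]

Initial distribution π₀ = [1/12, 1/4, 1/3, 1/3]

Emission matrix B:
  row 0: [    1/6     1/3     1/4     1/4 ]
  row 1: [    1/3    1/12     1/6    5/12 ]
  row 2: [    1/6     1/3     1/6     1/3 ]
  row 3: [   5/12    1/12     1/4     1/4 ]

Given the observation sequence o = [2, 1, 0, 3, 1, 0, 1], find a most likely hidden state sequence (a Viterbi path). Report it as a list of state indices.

path = [3, 0, 3, 3, 0, 3, 0]

t=0: δ = [2.083e-02, 4.167e-02, 5.556e-02, 8.333e-02]  (obs o_0=2)
t=1: δ = [9.259e-03, 8.681e-04, 7.716e-03, 2.894e-03]  ψ = [3, 1, 2, 3]  (obs o_1=1)
t=2: δ = [3.858e-04, 5.144e-04, 5.358e-04, 9.645e-04]  ψ = [0, 0, 2, 0]  (obs o_2=0)
t=3: δ = [8.038e-05, 5.358e-05, 7.442e-05, 1.005e-04]  ψ = [3, 1, 2, 3]  (obs o_3=3)
t=4: δ = [1.116e-05, 1.116e-06, 1.034e-05, 3.489e-06]  ψ = [3, 0, 2, 3]  (obs o_4=1)
t=5: δ = [4.651e-07, 6.202e-07, 7.178e-07, 1.163e-06]  ψ = [0, 0, 2, 0]  (obs o_5=0)
t=6: δ = [1.292e-07, 1.292e-08, 9.969e-08, 4.038e-08]  ψ = [3, 1, 2, 3]  (obs o_6=1)
backtrack: best end state = 0; path = [3, 0, 3, 3, 0, 3, 0]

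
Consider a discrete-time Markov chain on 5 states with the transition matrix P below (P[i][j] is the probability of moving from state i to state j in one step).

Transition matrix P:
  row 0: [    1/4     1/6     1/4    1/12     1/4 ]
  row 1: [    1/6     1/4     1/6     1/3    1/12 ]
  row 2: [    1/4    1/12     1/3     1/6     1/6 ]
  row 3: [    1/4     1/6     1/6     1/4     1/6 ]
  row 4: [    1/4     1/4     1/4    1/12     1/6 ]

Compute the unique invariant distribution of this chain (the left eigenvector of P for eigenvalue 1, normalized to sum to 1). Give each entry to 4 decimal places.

Balance equations π_j = Σ_i π_i·P[i][j]:
  π_0 = 1/4·π_0 + 1/6·π_1 + 1/4·π_2 + 1/4·π_3 + 1/4·π_4
  π_1 = 1/6·π_0 + 1/4·π_1 + 1/12·π_2 + 1/6·π_3 + 1/4·π_4
  π_2 = 1/4·π_0 + 1/6·π_1 + 1/3·π_2 + 1/6·π_3 + 1/4·π_4
  π_3 = 1/12·π_0 + 1/3·π_1 + 1/6·π_2 + 1/4·π_3 + 1/12·π_4
  normalize: π_0 + π_1 + π_2 + π_3 + π_4 = 1
Solving the linear system gives exactly π = [1251/5315, 933/5315, 3838/15945, 2818/15945, 2737/15945].

π = [0.2354, 0.1755, 0.2407, 0.1767, 0.1717]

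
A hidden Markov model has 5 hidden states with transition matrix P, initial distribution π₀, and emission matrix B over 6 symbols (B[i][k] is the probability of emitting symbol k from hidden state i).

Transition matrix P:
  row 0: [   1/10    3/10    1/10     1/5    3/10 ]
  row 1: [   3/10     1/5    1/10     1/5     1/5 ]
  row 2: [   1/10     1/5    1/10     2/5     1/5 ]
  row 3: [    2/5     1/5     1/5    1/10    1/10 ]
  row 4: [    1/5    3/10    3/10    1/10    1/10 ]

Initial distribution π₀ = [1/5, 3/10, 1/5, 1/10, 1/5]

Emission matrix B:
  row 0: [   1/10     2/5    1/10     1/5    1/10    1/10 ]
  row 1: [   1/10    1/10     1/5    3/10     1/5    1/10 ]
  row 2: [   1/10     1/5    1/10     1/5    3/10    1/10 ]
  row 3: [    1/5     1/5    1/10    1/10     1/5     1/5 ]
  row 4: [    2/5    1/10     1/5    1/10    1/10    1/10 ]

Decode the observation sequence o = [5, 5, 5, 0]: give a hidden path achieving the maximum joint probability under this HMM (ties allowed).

path = [2, 3, 0, 4]

t=0: δ = [2.000e-02, 3.000e-02, 2.000e-02, 2.000e-02, 2.000e-02]  (obs o_0=5)
t=1: δ = [9.000e-04, 6.000e-04, 6.000e-04, 1.600e-03, 6.000e-04]  ψ = [1, 0, 4, 2, 0]  (obs o_1=5)
t=2: δ = [6.400e-05, 3.200e-05, 3.200e-05, 4.800e-05, 2.700e-05]  ψ = [3, 3, 3, 2, 0]  (obs o_2=5)
t=3: δ = [1.920e-06, 1.920e-06, 9.600e-07, 2.560e-06, 7.680e-06]  ψ = [3, 0, 3, 0, 0]  (obs o_3=0)
backtrack: best end state = 4; path = [2, 3, 0, 4]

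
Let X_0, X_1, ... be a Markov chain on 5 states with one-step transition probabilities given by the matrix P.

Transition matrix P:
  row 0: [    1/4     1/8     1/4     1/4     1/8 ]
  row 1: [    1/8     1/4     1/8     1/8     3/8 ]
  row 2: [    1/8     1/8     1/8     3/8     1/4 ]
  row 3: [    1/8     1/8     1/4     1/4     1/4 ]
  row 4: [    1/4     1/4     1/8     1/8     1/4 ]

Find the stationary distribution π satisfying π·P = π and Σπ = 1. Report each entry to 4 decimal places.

Balance equations π_j = Σ_i π_i·P[i][j]:
  π_0 = 1/4·π_0 + 1/8·π_1 + 1/8·π_2 + 1/8·π_3 + 1/4·π_4
  π_1 = 1/8·π_0 + 1/4·π_1 + 1/8·π_2 + 1/8·π_3 + 1/4·π_4
  π_2 = 1/4·π_0 + 1/8·π_1 + 1/8·π_2 + 1/4·π_3 + 1/8·π_4
  π_3 = 1/4·π_0 + 1/8·π_1 + 3/8·π_2 + 1/4·π_3 + 1/8·π_4
  normalize: π_0 + π_1 + π_2 + π_3 + π_4 = 1
Solving the linear system gives exactly π = [5/28, 5/28, 11/63, 55/252, 1/4].

π = [0.1786, 0.1786, 0.1746, 0.2183, 0.2500]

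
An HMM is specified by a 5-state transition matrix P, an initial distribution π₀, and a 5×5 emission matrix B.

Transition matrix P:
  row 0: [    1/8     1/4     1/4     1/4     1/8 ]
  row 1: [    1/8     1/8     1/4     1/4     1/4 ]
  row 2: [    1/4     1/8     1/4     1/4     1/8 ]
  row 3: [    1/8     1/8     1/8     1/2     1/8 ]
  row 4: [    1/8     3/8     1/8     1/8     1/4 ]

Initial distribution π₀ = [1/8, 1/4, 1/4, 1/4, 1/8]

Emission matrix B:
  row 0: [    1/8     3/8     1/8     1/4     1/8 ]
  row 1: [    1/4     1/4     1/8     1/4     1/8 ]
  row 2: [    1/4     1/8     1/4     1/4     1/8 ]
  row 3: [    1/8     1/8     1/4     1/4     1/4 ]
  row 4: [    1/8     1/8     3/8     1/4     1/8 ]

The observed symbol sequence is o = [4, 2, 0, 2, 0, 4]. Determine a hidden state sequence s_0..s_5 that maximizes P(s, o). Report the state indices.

path = [3, 3, 3, 3, 3, 3]

t=0: δ = [1.562e-02, 3.125e-02, 3.125e-02, 6.250e-02, 1.562e-02]  (obs o_0=4)
t=1: δ = [9.766e-04, 9.766e-04, 1.953e-03, 7.812e-03, 2.930e-03]  ψ = [2, 3, 1, 3, 1]  (obs o_1=2)
t=2: δ = [1.221e-04, 2.747e-04, 2.441e-04, 4.883e-04, 1.221e-04]  ψ = [3, 4, 3, 3, 3]  (obs o_2=0)
t=3: δ = [7.629e-06, 7.629e-06, 1.717e-05, 6.104e-05, 2.575e-05]  ψ = [2, 3, 1, 3, 1]  (obs o_3=2)
t=4: δ = [9.537e-07, 2.414e-06, 1.907e-06, 3.815e-06, 9.537e-07]  ψ = [3, 4, 3, 3, 3]  (obs o_4=0)
t=5: δ = [5.960e-08, 5.960e-08, 7.544e-08, 4.768e-07, 7.544e-08]  ψ = [2, 3, 1, 3, 1]  (obs o_5=4)
backtrack: best end state = 3; path = [3, 3, 3, 3, 3, 3]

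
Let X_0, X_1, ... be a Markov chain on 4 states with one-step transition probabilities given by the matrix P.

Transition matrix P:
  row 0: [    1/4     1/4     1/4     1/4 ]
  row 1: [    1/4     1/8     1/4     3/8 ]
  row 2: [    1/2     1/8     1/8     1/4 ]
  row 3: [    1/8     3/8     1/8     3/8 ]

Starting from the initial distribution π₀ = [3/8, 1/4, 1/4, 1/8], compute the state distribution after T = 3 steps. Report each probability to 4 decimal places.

π = [0.2578, 0.2361, 0.1875, 0.3186]

t=0: π = [0.3750, 0.2500, 0.2500, 0.1250]
t=1: π = [0.2969, 0.2031, 0.2031, 0.2969]
t=2: π = [0.2637, 0.2363, 0.1875, 0.3125]
t=3: π = [0.2578, 0.2361, 0.1875, 0.3186]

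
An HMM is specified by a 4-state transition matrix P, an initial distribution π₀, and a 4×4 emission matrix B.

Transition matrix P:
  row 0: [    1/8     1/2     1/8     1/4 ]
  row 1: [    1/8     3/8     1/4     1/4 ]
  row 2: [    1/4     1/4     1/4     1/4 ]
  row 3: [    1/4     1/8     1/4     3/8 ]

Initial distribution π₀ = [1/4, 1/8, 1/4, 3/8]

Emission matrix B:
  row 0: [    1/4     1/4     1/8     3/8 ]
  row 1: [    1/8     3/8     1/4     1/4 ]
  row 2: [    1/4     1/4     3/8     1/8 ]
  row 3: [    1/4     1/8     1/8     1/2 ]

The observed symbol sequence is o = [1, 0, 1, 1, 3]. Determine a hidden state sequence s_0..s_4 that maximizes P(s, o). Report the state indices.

path = [2, 0, 1, 1, 3]

t=0: δ = [6.250e-02, 4.688e-02, 6.250e-02, 4.688e-02]  (obs o_0=1)
t=1: δ = [3.906e-03, 3.906e-03, 3.906e-03, 4.395e-03]  ψ = [2, 0, 2, 3]  (obs o_1=0)
t=2: δ = [2.747e-04, 7.324e-04, 2.747e-04, 2.060e-04]  ψ = [3, 0, 3, 3]  (obs o_2=1)
t=3: δ = [2.289e-05, 1.030e-04, 4.578e-05, 2.289e-05]  ψ = [1, 1, 1, 1]  (obs o_3=1)
t=4: δ = [4.828e-06, 9.656e-06, 3.219e-06, 1.287e-05]  ψ = [1, 1, 1, 1]  (obs o_4=3)
backtrack: best end state = 3; path = [2, 0, 1, 1, 3]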